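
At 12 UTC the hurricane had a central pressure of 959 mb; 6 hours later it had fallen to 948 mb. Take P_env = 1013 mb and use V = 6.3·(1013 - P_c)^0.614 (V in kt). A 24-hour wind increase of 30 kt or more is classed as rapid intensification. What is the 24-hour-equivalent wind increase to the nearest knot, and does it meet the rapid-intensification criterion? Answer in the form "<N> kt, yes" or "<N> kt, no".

V₁: ΔP = 54, V ≈ 6.3 × 54^0.614 ≈ 72.95 kt.
V₂: ΔP = 65, V ≈ 6.3 × 65^0.614 ≈ 81.75 kt.
ΔV over 6 h = 8.80 kt → 24 h equivalent = 8.80 × 24/6 ≈ 35.20 kt.
35 kt ≥ 30 kt ⇒ rapid intensification.

35 kt, yes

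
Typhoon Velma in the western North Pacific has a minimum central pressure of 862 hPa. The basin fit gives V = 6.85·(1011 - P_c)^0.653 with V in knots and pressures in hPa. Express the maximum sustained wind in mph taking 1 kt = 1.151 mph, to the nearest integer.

ΔP = 1011 − 862 = 149 hPa.
V ≈ 6.85 × 149^0.653 = 6.85 × 26.248 ≈ 179.796 kt.
179.796 × 1.151 ≈ 206.95 mph → 207 mph.

207 mph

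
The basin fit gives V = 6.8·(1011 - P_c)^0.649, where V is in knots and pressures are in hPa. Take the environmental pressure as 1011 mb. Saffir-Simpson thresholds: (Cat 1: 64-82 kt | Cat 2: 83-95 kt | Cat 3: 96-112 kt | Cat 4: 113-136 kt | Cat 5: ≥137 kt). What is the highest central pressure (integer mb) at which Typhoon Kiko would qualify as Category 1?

Category 1 begins at V = 64 kt.
Required ΔP = (64/6.8)^(1/0.649) = 9.412^1.541 ≈ 31.64 mb.
P_c ≤ 1011 − 31.64 = 979.36, so the highest integer P_c is 979 mb.

979 mb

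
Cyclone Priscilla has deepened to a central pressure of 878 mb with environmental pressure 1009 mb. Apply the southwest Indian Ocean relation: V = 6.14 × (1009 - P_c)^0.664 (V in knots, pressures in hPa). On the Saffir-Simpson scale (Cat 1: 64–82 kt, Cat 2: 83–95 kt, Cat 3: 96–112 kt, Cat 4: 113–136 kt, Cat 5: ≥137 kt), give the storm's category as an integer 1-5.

ΔP = 1009 − 878 = 131 mb.
V ≈ 6.14 × 131^0.664 = 6.14 × 25.46 ≈ 156 kt.
156 kt falls in the Category 5 band.

5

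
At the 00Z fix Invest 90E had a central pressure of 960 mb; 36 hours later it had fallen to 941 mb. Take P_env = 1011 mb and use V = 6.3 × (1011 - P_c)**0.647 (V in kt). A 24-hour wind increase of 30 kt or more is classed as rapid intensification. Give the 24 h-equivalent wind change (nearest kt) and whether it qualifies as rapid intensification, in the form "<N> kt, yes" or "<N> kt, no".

V₁: ΔP = 51, V ≈ 6.3 × 51^0.647 ≈ 80.19 kt.
V₂: ΔP = 70, V ≈ 6.3 × 70^0.647 ≈ 98.43 kt.
ΔV over 36 h = 18.24 kt → 24 h equivalent = 18.24 × 24/36 ≈ 12.16 kt.
12 kt < 30 kt ⇒ not rapid intensification.

12 kt, no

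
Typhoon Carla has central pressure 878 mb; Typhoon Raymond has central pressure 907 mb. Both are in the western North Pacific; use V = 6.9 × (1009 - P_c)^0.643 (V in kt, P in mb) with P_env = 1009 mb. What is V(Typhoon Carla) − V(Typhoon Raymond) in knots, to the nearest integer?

24 kt

Typhoon Carla: ΔP = 131; V ≈ 6.9 × 131^0.643 ≈ 158.58 kt.
Typhoon Raymond: ΔP = 102; V ≈ 6.9 × 102^0.643 ≈ 135.01 kt.
Difference ≈ 158.58 − 135.01 = 23.57 → 24 kt.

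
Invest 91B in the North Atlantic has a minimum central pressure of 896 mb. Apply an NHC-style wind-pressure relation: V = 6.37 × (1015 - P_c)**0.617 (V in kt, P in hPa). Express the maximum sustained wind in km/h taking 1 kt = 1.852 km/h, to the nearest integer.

225 km/h

ΔP = 1015 − 896 = 119 mb.
V ≈ 6.37 × 119^0.617 = 6.37 × 19.081 ≈ 121.549 kt.
121.549 × 1.852 ≈ 225.11 km/h → 225 km/h.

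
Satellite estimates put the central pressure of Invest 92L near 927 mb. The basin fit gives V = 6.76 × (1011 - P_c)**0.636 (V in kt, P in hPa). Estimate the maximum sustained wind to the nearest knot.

113 kt

ΔP = 1011 − 927 = 84 mb.
84^0.636 ≈ 16.743.
V ≈ 6.76 × 16.743 ≈ 113.2 kt.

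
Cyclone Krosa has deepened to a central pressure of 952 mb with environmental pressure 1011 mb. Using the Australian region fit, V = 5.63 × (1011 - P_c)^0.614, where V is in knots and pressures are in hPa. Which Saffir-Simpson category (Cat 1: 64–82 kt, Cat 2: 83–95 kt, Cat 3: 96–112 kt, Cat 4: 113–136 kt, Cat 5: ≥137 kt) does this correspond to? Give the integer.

1

ΔP = 1011 − 952 = 59 mb.
V ≈ 5.63 × 59^0.614 = 5.63 × 12.23 ≈ 69 kt.
69 kt falls in the Category 1 band.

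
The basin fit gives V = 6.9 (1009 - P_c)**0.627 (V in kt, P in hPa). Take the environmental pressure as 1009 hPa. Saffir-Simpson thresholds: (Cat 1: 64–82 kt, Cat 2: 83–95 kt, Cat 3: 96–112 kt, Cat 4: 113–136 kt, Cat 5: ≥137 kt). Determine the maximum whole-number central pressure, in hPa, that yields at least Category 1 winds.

974 hPa

Category 1 begins at V = 64 kt.
Required ΔP = (64/6.9)^(1/0.627) = 9.275^1.595 ≈ 34.90 hPa.
P_c ≤ 1009 − 34.90 = 974.10, so the highest integer P_c is 974 hPa.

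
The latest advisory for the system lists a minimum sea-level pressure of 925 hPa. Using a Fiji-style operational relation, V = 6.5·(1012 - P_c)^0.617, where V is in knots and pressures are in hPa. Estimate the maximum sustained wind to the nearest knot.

ΔP = 1012 − 925 = 87 hPa.
87^0.617 ≈ 15.728.
V ≈ 6.5 × 15.728 ≈ 102.2 kt.

102 kt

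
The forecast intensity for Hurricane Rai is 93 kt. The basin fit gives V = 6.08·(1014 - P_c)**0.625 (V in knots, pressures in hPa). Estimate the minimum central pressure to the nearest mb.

ΔP = (V / 6.08)^(1/0.625) = (93/6.08)^1.600.
93/6.08 = 15.296; 15.296^1.600 ≈ 78.58 mb.
P_c = 1014 − 78.58 = 935.42 ≈ 935 mb.

935 mb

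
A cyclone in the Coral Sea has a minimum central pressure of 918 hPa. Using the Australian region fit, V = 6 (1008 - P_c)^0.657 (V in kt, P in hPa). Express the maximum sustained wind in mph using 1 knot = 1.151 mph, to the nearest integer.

133 mph

ΔP = 1008 − 918 = 90 hPa.
V ≈ 6 × 90^0.657 = 6 × 19.228 ≈ 115.369 kt.
115.369 × 1.151 ≈ 132.79 mph → 133 mph.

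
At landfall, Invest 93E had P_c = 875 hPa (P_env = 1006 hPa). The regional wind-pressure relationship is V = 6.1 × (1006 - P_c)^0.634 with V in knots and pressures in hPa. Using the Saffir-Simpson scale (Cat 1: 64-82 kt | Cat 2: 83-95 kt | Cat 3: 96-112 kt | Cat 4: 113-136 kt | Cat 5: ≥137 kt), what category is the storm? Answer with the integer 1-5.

4

ΔP = 1006 − 875 = 131 hPa.
V ≈ 6.1 × 131^0.634 = 6.1 × 22.00 ≈ 134 kt.
134 kt falls in the Category 4 band.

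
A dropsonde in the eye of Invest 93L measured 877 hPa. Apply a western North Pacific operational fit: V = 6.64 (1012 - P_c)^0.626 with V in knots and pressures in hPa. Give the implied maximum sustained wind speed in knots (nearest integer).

ΔP = 1012 − 877 = 135 hPa.
135^0.626 ≈ 21.557.
V ≈ 6.64 × 21.557 ≈ 143.1 kt.

143 kt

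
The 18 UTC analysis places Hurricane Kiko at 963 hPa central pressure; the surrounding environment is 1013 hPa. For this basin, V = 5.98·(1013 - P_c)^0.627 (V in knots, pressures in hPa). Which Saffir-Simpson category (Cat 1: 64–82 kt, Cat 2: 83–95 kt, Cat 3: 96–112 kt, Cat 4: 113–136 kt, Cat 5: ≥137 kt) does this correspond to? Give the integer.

1

ΔP = 1013 − 963 = 50 hPa.
V ≈ 5.98 × 50^0.627 = 5.98 × 11.62 ≈ 69 kt.
69 kt falls in the Category 1 band.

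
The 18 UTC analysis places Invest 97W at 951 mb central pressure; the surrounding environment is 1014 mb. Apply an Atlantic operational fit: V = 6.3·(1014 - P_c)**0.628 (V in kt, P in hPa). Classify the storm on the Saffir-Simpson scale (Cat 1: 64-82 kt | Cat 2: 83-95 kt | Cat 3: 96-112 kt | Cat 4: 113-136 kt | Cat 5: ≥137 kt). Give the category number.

2

ΔP = 1014 − 951 = 63 mb.
V ≈ 6.3 × 63^0.628 = 6.3 × 13.49 ≈ 85 kt.
85 kt falls in the Category 2 band.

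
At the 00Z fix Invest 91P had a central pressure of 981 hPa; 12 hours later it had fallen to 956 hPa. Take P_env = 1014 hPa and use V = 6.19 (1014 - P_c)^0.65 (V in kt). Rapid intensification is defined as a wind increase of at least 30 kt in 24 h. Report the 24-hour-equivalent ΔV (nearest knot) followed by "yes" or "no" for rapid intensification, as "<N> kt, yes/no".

53 kt, yes

V₁: ΔP = 33, V ≈ 6.19 × 33^0.65 ≈ 60.08 kt.
V₂: ΔP = 58, V ≈ 6.19 × 58^0.65 ≈ 86.68 kt.
ΔV over 12 h = 26.60 kt → 24 h equivalent = 26.60 × 24/12 ≈ 53.20 kt.
53 kt ≥ 30 kt ⇒ rapid intensification.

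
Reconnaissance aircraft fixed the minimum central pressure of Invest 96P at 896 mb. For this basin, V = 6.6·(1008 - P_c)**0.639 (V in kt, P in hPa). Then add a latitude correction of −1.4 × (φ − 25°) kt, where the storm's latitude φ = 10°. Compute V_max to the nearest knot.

156 kt

ΔP = 1008 − 896 = 112 mb.
112^0.639 ≈ 20.392.
V ≈ 6.6 × 20.392 ≈ 134.6 kt.
Latitude correction: −1.4 × (10 − 25) = 21 kt.
Corrected V ≈ 155.6 kt → 156 kt.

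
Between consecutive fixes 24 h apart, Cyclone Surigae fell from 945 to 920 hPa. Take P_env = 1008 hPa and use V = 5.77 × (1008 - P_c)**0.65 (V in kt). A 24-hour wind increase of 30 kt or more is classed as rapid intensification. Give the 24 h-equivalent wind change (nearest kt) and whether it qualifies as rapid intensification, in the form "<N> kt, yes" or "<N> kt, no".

21 kt, no

V₁: ΔP = 63, V ≈ 5.77 × 63^0.65 ≈ 85.26 kt.
V₂: ΔP = 88, V ≈ 5.77 × 88^0.65 ≈ 105.95 kt.
ΔV over 24 h = 20.69 kt → 24 h equivalent = 20.69 × 24/24 ≈ 20.69 kt.
21 kt < 30 kt ⇒ not rapid intensification.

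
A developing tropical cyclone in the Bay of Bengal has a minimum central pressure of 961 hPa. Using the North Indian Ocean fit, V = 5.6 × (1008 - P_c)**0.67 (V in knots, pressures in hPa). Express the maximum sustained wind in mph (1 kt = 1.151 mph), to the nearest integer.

ΔP = 1008 − 961 = 47 hPa.
V ≈ 5.6 × 47^0.67 = 5.6 × 13.192 ≈ 73.874 kt.
73.874 × 1.151 ≈ 85.03 mph → 85 mph.

85 mph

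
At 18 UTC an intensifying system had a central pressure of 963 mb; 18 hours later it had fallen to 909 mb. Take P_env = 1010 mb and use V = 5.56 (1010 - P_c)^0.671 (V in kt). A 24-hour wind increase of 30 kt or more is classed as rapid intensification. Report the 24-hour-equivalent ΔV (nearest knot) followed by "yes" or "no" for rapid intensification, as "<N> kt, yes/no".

V₁: ΔP = 47, V ≈ 5.56 × 47^0.671 ≈ 73.63 kt.
V₂: ΔP = 101, V ≈ 5.56 × 101^0.671 ≈ 123.02 kt.
ΔV over 18 h = 49.39 kt → 24 h equivalent = 49.39 × 24/18 ≈ 65.85 kt.
66 kt ≥ 30 kt ⇒ rapid intensification.

66 kt, yes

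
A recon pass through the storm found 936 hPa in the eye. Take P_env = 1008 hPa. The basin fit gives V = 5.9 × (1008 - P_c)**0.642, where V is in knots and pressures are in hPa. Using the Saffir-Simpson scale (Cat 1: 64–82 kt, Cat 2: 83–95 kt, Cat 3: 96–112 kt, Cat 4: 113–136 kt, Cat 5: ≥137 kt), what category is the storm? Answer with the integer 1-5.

ΔP = 1008 − 936 = 72 hPa.
V ≈ 5.9 × 72^0.642 = 5.9 × 15.57 ≈ 92 kt.
92 kt falls in the Category 2 band.

2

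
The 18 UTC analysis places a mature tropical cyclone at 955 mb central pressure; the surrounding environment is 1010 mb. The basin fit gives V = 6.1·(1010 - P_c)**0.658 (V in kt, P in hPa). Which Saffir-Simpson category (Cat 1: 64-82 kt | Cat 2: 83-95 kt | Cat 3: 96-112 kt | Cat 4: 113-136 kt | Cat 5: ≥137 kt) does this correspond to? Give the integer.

2

ΔP = 1010 − 955 = 55 mb.
V ≈ 6.1 × 55^0.658 = 6.1 × 13.97 ≈ 85 kt.
85 kt falls in the Category 2 band.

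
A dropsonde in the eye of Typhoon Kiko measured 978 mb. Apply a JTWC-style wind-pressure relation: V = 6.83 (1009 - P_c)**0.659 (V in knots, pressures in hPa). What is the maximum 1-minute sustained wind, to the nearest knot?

ΔP = 1009 − 978 = 31 mb.
31^0.659 ≈ 9.612.
V ≈ 6.83 × 9.612 ≈ 65.6 kt.

66 kt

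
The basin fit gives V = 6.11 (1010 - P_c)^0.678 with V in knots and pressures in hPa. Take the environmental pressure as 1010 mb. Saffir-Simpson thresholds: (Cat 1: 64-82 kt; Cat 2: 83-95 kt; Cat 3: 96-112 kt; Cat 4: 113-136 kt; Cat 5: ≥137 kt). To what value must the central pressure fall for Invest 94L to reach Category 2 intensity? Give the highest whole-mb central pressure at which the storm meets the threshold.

Category 2 begins at V = 83 kt.
Required ΔP = (83/6.11)^(1/0.678) = 13.584^1.475 ≈ 46.90 mb.
P_c ≤ 1010 − 46.90 = 963.10, so the highest integer P_c is 963 mb.

963 mb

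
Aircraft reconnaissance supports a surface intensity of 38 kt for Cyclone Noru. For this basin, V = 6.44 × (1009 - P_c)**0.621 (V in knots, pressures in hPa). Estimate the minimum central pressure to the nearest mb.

ΔP = (V / 6.44)^(1/0.621) = (38/6.44)^1.610.
38/6.44 = 5.901; 5.901^1.610 ≈ 17.43 mb.
P_c = 1009 − 17.43 = 991.57 ≈ 992 mb.

992 mb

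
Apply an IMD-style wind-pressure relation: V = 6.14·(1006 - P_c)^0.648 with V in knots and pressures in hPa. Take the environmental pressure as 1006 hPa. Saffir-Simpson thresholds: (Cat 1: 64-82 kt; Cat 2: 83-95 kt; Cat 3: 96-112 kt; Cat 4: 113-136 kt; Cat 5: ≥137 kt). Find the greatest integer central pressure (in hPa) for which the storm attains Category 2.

950 hPa

Category 2 begins at V = 83 kt.
Required ΔP = (83/6.14)^(1/0.648) = 13.518^1.543 ≈ 55.62 hPa.
P_c ≤ 1006 − 55.62 = 950.38, so the highest integer P_c is 950 hPa.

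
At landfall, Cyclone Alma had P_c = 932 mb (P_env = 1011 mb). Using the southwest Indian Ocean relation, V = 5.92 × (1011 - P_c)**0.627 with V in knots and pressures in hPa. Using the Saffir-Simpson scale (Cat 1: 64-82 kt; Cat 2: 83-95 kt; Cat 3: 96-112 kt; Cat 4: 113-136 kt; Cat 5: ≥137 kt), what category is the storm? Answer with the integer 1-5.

2

ΔP = 1011 − 932 = 79 mb.
V ≈ 5.92 × 79^0.627 = 5.92 × 15.48 ≈ 92 kt.
92 kt falls in the Category 2 band.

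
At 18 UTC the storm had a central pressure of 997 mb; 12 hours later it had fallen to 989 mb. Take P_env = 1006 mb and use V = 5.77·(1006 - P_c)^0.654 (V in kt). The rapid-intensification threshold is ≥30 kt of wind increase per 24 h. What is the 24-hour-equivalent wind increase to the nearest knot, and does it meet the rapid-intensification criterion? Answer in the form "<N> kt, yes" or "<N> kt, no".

25 kt, no

V₁: ΔP = 9, V ≈ 5.77 × 9^0.654 ≈ 24.28 kt.
V₂: ΔP = 17, V ≈ 5.77 × 17^0.654 ≈ 36.80 kt.
ΔV over 12 h = 12.52 kt → 24 h equivalent = 12.52 × 24/12 ≈ 25.04 kt.
25 kt < 30 kt ⇒ not rapid intensification.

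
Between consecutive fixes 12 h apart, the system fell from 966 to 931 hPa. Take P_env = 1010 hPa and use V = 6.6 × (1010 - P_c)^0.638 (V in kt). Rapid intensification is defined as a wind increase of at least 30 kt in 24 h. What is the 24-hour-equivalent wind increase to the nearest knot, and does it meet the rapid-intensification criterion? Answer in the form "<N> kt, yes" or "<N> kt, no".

V₁: ΔP = 44, V ≈ 6.6 × 44^0.638 ≈ 73.80 kt.
V₂: ΔP = 79, V ≈ 6.6 × 79^0.638 ≈ 107.21 kt.
ΔV over 12 h = 33.41 kt → 24 h equivalent = 33.41 × 24/12 ≈ 66.82 kt.
67 kt ≥ 30 kt ⇒ rapid intensification.

67 kt, yes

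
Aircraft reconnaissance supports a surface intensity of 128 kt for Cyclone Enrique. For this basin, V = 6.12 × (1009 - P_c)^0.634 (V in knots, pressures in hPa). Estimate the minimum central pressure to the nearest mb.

ΔP = (V / 6.12)^(1/0.634) = (128/6.12)^1.577.
128/6.12 = 20.915; 20.915^1.577 ≈ 120.99 mb.
P_c = 1009 − 120.99 = 888.01 ≈ 888 mb.

888 mb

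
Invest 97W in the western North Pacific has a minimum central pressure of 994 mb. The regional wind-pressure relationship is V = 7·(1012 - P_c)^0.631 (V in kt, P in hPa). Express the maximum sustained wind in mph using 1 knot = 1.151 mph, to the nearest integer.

50 mph

ΔP = 1012 − 994 = 18 mb.
V ≈ 7 × 18^0.631 = 7 × 6.196 ≈ 43.369 kt.
43.369 × 1.151 ≈ 49.92 mph → 50 mph.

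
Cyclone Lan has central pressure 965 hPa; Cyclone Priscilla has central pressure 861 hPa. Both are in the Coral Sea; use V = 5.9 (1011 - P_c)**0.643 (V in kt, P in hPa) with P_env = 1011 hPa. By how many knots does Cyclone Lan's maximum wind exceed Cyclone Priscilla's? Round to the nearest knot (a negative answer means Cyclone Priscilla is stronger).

Cyclone Lan: ΔP = 46; V ≈ 5.9 × 46^0.643 ≈ 69.18 kt.
Cyclone Priscilla: ΔP = 150; V ≈ 5.9 × 150^0.643 ≈ 147.94 kt.
Difference ≈ 69.18 − 147.94 = -78.76 → -79 kt.

-79 kt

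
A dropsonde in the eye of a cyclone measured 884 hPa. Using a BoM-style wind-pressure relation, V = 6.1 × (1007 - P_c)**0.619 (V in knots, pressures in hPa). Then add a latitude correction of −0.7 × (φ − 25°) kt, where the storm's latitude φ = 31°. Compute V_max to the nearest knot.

116 kt

ΔP = 1007 − 884 = 123 hPa.
123^0.619 ≈ 19.663.
V ≈ 6.1 × 19.663 ≈ 119.9 kt.
Latitude correction: −0.7 × (31 − 25) = -4.2 kt.
Corrected V ≈ 115.7 kt → 116 kt.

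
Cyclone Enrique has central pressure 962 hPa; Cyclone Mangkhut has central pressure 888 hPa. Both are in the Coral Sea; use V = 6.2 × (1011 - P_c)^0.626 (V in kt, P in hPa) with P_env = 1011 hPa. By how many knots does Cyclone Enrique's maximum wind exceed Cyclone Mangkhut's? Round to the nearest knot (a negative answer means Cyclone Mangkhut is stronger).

-55 kt

Cyclone Enrique: ΔP = 49; V ≈ 6.2 × 49^0.626 ≈ 70.87 kt.
Cyclone Mangkhut: ΔP = 123; V ≈ 6.2 × 123^0.626 ≈ 126.09 kt.
Difference ≈ 70.87 − 126.09 = -55.22 → -55 kt.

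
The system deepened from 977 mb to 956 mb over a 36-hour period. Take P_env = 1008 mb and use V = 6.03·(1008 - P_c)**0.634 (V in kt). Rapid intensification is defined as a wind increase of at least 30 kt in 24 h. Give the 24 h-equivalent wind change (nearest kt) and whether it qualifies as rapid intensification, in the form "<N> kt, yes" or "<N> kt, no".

14 kt, no

V₁: ΔP = 31, V ≈ 6.03 × 31^0.634 ≈ 53.19 kt.
V₂: ΔP = 52, V ≈ 6.03 × 52^0.634 ≈ 73.84 kt.
ΔV over 36 h = 20.65 kt → 24 h equivalent = 20.65 × 24/36 ≈ 13.77 kt.
14 kt < 30 kt ⇒ not rapid intensification.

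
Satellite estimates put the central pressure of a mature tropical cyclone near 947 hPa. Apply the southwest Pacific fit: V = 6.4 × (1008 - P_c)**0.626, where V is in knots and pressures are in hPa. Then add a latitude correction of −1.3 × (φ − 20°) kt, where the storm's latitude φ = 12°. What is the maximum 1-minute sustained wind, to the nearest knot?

94 kt

ΔP = 1008 − 947 = 61 hPa.
61^0.626 ≈ 13.110.
V ≈ 6.4 × 13.110 ≈ 83.9 kt.
Latitude correction: −1.3 × (12 − 20) = 10.4 kt.
Corrected V ≈ 94.3 kt → 94 kt.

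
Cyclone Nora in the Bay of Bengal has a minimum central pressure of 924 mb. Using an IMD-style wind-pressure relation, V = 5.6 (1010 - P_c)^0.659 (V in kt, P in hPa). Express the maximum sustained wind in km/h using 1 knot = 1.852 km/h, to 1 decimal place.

ΔP = 1010 − 924 = 86 mb.
V ≈ 5.6 × 86^0.659 = 5.6 × 18.829 ≈ 105.444 kt.
105.444 × 1.852 ≈ 195.28 km/h → 195.3 km/h.

195.3 km/h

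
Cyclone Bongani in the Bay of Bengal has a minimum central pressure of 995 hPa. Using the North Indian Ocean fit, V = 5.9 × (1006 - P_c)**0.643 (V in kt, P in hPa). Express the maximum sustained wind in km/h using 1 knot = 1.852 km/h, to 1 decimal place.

51.1 km/h

ΔP = 1006 − 995 = 11 hPa.
V ≈ 5.9 × 11^0.643 = 5.9 × 4.673 ≈ 27.572 kt.
27.572 × 1.852 ≈ 51.06 km/h → 51.1 km/h.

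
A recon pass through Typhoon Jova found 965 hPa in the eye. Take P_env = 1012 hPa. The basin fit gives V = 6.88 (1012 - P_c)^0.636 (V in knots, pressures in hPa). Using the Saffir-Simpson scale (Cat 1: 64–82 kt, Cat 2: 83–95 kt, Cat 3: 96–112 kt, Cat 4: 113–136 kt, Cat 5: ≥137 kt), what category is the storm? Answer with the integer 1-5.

1

ΔP = 1012 − 965 = 47 hPa.
V ≈ 6.88 × 47^0.636 = 6.88 × 11.57 ≈ 80 kt.
80 kt falls in the Category 1 band.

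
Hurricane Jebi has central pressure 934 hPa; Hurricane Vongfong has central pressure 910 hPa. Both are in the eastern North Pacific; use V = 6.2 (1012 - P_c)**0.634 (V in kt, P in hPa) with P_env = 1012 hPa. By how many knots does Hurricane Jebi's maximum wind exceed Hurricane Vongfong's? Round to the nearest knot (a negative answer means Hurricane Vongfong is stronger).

Hurricane Jebi: ΔP = 78; V ≈ 6.2 × 78^0.634 ≈ 98.17 kt.
Hurricane Vongfong: ΔP = 102; V ≈ 6.2 × 102^0.634 ≈ 116.37 kt.
Difference ≈ 98.17 − 116.37 = -18.20 → -18 kt.

-18 kt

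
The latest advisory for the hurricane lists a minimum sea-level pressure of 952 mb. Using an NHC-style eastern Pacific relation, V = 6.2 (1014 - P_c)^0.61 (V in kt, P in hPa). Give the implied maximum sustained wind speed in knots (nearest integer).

ΔP = 1014 − 952 = 62 mb.
62^0.61 ≈ 12.398.
V ≈ 6.2 × 12.398 ≈ 76.9 kt.

77 kt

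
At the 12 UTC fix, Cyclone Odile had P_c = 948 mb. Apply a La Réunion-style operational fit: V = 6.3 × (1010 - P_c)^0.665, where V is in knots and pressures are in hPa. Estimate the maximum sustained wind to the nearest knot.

98 kt

ΔP = 1010 − 948 = 62 mb.
62^0.665 ≈ 15.558.
V ≈ 6.3 × 15.558 ≈ 98.0 kt.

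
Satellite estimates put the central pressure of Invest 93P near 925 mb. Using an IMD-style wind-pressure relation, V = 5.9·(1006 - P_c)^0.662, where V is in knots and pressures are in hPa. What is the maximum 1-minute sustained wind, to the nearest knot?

ΔP = 1006 − 925 = 81 mb.
81^0.662 ≈ 18.341.
V ≈ 5.9 × 18.341 ≈ 108.2 kt.

108 kt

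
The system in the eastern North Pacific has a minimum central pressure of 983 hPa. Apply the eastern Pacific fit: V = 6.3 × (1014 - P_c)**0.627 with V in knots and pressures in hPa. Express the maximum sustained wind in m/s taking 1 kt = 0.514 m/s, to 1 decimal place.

27.9 m/s

ΔP = 1014 − 983 = 31 hPa.
V ≈ 6.3 × 31^0.627 = 6.3 × 8.612 ≈ 54.253 kt.
54.253 × 0.514 ≈ 27.89 m/s → 27.9 m/s.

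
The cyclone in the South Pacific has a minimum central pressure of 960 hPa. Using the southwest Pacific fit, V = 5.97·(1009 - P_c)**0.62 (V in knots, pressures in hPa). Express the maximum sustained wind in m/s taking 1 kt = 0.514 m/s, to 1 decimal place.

34.3 m/s

ΔP = 1009 − 960 = 49 hPa.
V ≈ 5.97 × 49^0.62 = 5.97 × 11.167 ≈ 66.665 kt.
66.665 × 0.514 ≈ 34.27 m/s → 34.3 m/s.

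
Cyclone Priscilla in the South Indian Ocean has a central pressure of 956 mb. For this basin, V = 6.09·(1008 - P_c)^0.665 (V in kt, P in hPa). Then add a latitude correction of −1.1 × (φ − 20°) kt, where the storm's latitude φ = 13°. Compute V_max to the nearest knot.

92 kt

ΔP = 1008 − 956 = 52 mb.
52^0.665 ≈ 13.840.
V ≈ 6.09 × 13.840 ≈ 84.3 kt.
Latitude correction: −1.1 × (13 − 20) = 7.7 kt.
Corrected V ≈ 92 kt → 92 kt.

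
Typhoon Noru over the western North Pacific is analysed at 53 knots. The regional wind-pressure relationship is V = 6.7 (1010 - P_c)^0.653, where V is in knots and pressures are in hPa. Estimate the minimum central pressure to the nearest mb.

ΔP = (V / 6.7)^(1/0.653) = (53/6.7)^1.531.
53/6.7 = 7.910; 7.910^1.531 ≈ 23.74 mb.
P_c = 1010 − 23.74 = 986.26 ≈ 986 mb.

986 mb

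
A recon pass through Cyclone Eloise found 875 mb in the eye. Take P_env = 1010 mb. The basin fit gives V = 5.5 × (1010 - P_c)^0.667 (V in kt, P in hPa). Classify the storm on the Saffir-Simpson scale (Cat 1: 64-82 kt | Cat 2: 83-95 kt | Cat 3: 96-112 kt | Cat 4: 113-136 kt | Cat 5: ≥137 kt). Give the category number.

5

ΔP = 1010 − 875 = 135 mb.
V ≈ 5.5 × 135^0.667 = 5.5 × 26.36 ≈ 145 kt.
145 kt falls in the Category 5 band.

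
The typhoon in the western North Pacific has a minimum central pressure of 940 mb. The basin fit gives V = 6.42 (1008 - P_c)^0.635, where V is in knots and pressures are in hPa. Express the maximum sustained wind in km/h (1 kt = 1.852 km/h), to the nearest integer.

173 km/h

ΔP = 1008 − 940 = 68 mb.
V ≈ 6.42 × 68^0.635 = 6.42 × 14.576 ≈ 93.579 kt.
93.579 × 1.852 ≈ 173.31 km/h → 173 km/h.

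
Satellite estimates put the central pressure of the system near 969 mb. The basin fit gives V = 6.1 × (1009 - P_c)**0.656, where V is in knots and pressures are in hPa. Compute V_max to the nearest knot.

ΔP = 1009 − 969 = 40 mb.
40^0.656 ≈ 11.245.
V ≈ 6.1 × 11.245 ≈ 68.6 kt.

69 kt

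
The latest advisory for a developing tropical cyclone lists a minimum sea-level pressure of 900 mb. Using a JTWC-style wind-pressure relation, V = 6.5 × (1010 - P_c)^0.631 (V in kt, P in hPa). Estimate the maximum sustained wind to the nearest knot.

ΔP = 1010 − 900 = 110 mb.
110^0.631 ≈ 19.414.
V ≈ 6.5 × 19.414 ≈ 126.2 kt.

126 kt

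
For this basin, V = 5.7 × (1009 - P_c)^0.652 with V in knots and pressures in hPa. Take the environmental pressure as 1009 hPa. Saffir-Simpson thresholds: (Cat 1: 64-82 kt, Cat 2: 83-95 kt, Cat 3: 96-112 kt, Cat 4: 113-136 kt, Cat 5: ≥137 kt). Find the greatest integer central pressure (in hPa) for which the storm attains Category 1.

968 hPa

Category 1 begins at V = 64 kt.
Required ΔP = (64/5.7)^(1/0.652) = 11.228^1.534 ≈ 40.82 hPa.
P_c ≤ 1009 − 40.82 = 968.18, so the highest integer P_c is 968 hPa.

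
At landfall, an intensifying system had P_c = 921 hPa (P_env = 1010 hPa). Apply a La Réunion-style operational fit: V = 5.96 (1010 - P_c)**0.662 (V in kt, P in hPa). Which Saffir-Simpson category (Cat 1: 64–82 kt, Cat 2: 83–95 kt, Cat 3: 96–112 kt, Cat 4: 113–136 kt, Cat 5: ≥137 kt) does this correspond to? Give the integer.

ΔP = 1010 − 921 = 89 hPa.
V ≈ 5.96 × 89^0.662 = 5.96 × 19.52 ≈ 116 kt.
116 kt falls in the Category 4 band.

4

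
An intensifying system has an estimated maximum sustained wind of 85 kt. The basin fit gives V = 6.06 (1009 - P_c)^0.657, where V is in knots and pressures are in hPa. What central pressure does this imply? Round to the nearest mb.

ΔP = (V / 6.06)^(1/0.657) = (85/6.06)^1.522.
85/6.06 = 14.026; 14.026^1.522 ≈ 55.68 mb.
P_c = 1009 − 55.68 = 953.32 ≈ 953 mb.

953 mb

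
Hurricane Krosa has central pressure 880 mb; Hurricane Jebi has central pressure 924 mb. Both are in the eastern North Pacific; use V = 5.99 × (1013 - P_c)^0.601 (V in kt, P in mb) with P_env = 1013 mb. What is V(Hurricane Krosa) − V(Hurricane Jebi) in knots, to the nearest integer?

24 kt

Hurricane Krosa: ΔP = 133; V ≈ 5.99 × 133^0.601 ≈ 113.20 kt.
Hurricane Jebi: ΔP = 89; V ≈ 5.99 × 89^0.601 ≈ 88.92 kt.
Difference ≈ 113.20 − 88.92 = 24.28 → 24 kt.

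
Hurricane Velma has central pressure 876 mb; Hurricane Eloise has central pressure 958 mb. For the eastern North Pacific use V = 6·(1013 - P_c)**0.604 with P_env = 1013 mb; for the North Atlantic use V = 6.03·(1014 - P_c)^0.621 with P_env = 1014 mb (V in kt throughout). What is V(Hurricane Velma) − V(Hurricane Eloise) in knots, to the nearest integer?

Hurricane Velma: ΔP = 137; V ≈ 6 × 137^0.604 ≈ 117.15 kt.
Hurricane Eloise: ΔP = 56; V ≈ 6.03 × 56^0.621 ≈ 73.44 kt.
Difference ≈ 117.15 − 73.44 = 43.71 → 44 kt.

44 kt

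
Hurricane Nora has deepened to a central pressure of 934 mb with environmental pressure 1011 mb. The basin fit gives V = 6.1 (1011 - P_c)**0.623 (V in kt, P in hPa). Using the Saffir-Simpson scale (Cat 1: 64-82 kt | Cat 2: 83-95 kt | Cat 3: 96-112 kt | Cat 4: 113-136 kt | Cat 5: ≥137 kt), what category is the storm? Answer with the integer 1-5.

ΔP = 1011 − 934 = 77 mb.
V ≈ 6.1 × 77^0.623 = 6.1 × 14.97 ≈ 91 kt.
91 kt falls in the Category 2 band.

2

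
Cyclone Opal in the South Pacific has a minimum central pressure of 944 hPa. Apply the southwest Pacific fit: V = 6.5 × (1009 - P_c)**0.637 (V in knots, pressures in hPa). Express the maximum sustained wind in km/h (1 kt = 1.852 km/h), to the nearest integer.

ΔP = 1009 − 944 = 65 hPa.
V ≈ 6.5 × 65^0.637 = 6.5 × 14.283 ≈ 92.841 kt.
92.841 × 1.852 ≈ 171.94 km/h → 172 km/h.

172 km/h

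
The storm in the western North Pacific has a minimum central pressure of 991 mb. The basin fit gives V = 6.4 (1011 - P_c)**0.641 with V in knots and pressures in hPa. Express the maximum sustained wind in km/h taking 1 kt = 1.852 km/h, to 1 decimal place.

ΔP = 1011 − 991 = 20 mb.
V ≈ 6.4 × 20^0.641 = 6.4 × 6.823 ≈ 43.666 kt.
43.666 × 1.852 ≈ 80.87 km/h → 80.9 km/h.

80.9 km/h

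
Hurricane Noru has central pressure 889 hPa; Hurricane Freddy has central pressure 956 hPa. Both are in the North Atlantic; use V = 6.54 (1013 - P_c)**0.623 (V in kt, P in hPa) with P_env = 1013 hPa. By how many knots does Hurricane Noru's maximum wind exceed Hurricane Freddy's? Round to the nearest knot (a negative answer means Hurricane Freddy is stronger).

Hurricane Noru: ΔP = 124; V ≈ 6.54 × 124^0.623 ≈ 131.76 kt.
Hurricane Freddy: ΔP = 57; V ≈ 6.54 × 57^0.623 ≈ 81.19 kt.
Difference ≈ 131.76 − 81.19 = 50.57 → 51 kt.

51 kt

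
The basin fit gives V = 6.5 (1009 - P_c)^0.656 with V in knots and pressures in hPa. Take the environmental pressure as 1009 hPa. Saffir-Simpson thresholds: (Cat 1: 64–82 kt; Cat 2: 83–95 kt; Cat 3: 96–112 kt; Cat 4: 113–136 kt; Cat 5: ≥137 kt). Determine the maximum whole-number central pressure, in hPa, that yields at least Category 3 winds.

Category 3 begins at V = 96 kt.
Required ΔP = (96/6.5)^(1/0.656) = 14.769^1.524 ≈ 60.61 hPa.
P_c ≤ 1009 − 60.61 = 948.39, so the highest integer P_c is 948 hPa.

948 hPa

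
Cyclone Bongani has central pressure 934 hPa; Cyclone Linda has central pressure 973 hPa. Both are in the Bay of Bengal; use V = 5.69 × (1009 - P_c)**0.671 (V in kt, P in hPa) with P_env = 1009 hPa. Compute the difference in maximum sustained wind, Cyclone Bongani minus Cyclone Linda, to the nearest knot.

40 kt

Cyclone Bongani: ΔP = 75; V ≈ 5.69 × 75^0.671 ≈ 103.10 kt.
Cyclone Linda: ΔP = 36; V ≈ 5.69 × 36^0.671 ≈ 63.01 kt.
Difference ≈ 103.10 − 63.01 = 40.09 → 40 kt.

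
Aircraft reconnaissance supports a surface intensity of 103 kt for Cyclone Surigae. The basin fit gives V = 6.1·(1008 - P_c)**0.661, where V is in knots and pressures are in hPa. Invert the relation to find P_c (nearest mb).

ΔP = (V / 6.1)^(1/0.661) = (103/6.1)^1.513.
103/6.1 = 16.885; 16.885^1.513 ≈ 71.95 mb.
P_c = 1008 − 71.95 = 936.05 ≈ 936 mb.

936 mb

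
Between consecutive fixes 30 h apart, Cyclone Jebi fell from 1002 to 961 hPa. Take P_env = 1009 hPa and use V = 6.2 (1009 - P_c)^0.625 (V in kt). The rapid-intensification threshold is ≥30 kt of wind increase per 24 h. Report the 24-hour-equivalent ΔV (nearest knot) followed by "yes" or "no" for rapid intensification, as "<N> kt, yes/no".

39 kt, yes

V₁: ΔP = 7, V ≈ 6.2 × 7^0.625 ≈ 20.92 kt.
V₂: ΔP = 48, V ≈ 6.2 × 48^0.625 ≈ 69.69 kt.
ΔV over 30 h = 48.77 kt → 24 h equivalent = 48.77 × 24/30 ≈ 39.02 kt.
39 kt ≥ 30 kt ⇒ rapid intensification.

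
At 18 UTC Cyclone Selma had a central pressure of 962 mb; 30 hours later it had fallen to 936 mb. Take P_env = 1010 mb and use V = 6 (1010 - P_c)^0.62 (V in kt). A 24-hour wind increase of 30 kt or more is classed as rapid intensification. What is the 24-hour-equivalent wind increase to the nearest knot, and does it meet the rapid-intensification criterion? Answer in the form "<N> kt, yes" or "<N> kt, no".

16 kt, no

V₁: ΔP = 48, V ≈ 6 × 48^0.62 ≈ 66.15 kt.
V₂: ΔP = 74, V ≈ 6 × 74^0.62 ≈ 86.51 kt.
ΔV over 30 h = 20.36 kt → 24 h equivalent = 20.36 × 24/30 ≈ 16.29 kt.
16 kt < 30 kt ⇒ not rapid intensification.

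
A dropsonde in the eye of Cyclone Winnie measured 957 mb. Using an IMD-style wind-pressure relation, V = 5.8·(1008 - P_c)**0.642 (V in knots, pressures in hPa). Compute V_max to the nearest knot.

ΔP = 1008 − 957 = 51 mb.
51^0.642 ≈ 12.481.
V ≈ 5.8 × 12.481 ≈ 72.4 kt.

72 kt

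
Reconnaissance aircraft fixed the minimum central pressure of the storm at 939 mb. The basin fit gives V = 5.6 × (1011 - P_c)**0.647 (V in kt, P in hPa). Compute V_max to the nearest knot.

89 kt

ΔP = 1011 − 939 = 72 mb.
72^0.647 ≈ 15.911.
V ≈ 5.6 × 15.911 ≈ 89.1 kt.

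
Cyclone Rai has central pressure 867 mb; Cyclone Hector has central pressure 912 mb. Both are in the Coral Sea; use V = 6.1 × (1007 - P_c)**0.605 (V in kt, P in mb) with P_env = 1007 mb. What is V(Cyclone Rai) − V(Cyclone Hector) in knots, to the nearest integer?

Cyclone Rai: ΔP = 140; V ≈ 6.1 × 140^0.605 ≈ 121.27 kt.
Cyclone Hector: ΔP = 95; V ≈ 6.1 × 95^0.605 ≈ 95.91 kt.
Difference ≈ 121.27 − 95.91 = 25.36 → 25 kt.

25 kt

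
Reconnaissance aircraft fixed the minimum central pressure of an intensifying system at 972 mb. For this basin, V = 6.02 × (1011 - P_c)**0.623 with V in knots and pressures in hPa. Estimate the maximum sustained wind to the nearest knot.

ΔP = 1011 − 972 = 39 mb.
39^0.623 ≈ 9.800.
V ≈ 6.02 × 9.800 ≈ 59.0 kt.

59 kt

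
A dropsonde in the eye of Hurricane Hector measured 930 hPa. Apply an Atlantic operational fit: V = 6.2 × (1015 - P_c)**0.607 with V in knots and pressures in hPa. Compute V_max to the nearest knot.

92 kt

ΔP = 1015 − 930 = 85 hPa.
85^0.607 ≈ 14.831.
V ≈ 6.2 × 14.831 ≈ 91.9 kt.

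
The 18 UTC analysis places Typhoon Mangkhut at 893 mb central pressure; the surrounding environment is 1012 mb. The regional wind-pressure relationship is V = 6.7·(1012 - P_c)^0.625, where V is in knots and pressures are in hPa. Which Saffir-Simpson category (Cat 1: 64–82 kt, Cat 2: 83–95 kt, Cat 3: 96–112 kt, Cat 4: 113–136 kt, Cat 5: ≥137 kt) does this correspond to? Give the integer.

4

ΔP = 1012 − 893 = 119 mb.
V ≈ 6.7 × 119^0.625 = 6.7 × 19.83 ≈ 133 kt.
133 kt falls in the Category 4 band.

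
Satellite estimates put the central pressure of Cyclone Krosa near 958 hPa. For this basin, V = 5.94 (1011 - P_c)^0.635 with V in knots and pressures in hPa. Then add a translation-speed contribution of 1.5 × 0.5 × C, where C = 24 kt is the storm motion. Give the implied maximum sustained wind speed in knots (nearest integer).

92 kt

ΔP = 1011 − 958 = 53 hPa.
53^0.635 ≈ 12.443.
V ≈ 5.94 × 12.443 ≈ 73.9 kt.
Translation term: 1.5 × 0.5 × 24 = 18 kt.
Corrected V ≈ 91.9 kt → 92 kt.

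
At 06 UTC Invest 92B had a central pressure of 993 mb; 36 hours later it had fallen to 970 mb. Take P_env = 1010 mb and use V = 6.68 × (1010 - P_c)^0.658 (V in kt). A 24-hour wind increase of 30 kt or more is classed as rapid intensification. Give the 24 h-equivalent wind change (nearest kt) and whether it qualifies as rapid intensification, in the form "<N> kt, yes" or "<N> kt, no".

V₁: ΔP = 17, V ≈ 6.68 × 17^0.658 ≈ 43.09 kt.
V₂: ΔP = 40, V ≈ 6.68 × 40^0.658 ≈ 75.67 kt.
ΔV over 36 h = 32.58 kt → 24 h equivalent = 32.58 × 24/36 ≈ 21.72 kt.
22 kt < 30 kt ⇒ not rapid intensification.

22 kt, no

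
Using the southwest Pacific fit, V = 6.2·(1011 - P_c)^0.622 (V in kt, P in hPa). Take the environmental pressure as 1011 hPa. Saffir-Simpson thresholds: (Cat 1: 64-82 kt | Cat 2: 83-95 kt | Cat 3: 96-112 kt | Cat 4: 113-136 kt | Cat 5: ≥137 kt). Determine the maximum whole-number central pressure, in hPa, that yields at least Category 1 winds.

Category 1 begins at V = 64 kt.
Required ΔP = (64/6.2)^(1/0.622) = 10.323^1.608 ≈ 42.65 hPa.
P_c ≤ 1011 − 42.65 = 968.35, so the highest integer P_c is 968 hPa.

968 hPa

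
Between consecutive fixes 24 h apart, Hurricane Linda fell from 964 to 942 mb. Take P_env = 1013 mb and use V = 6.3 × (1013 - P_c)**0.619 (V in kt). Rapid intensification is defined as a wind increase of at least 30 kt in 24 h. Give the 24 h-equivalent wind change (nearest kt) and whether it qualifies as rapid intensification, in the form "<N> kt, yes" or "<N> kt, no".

18 kt, no

V₁: ΔP = 49, V ≈ 6.3 × 49^0.619 ≈ 70.08 kt.
V₂: ΔP = 71, V ≈ 6.3 × 71^0.619 ≈ 88.16 kt.
ΔV over 24 h = 18.08 kt → 24 h equivalent = 18.08 × 24/24 ≈ 18.08 kt.
18 kt < 30 kt ⇒ not rapid intensification.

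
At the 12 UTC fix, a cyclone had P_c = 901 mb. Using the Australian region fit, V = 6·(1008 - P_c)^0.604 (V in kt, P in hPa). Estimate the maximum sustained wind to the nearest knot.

ΔP = 1008 − 901 = 107 mb.
107^0.604 ≈ 16.817.
V ≈ 6 × 16.817 ≈ 100.9 kt.

101 kt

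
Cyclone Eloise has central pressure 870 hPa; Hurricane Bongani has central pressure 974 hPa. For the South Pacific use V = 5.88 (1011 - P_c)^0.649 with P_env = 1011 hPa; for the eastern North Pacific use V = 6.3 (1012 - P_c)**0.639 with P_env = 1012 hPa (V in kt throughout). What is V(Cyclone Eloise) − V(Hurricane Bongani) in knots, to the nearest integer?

Cyclone Eloise: ΔP = 141; V ≈ 5.88 × 141^0.649 ≈ 145.96 kt.
Hurricane Bongani: ΔP = 38; V ≈ 6.3 × 38^0.639 ≈ 64.39 kt.
Difference ≈ 145.96 − 64.39 = 81.57 → 82 kt.

82 kt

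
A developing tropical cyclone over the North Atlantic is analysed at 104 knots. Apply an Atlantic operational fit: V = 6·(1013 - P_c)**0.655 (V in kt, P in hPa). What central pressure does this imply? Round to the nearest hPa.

ΔP = (V / 6)^(1/0.655) = (104/6)^1.527.
104/6 = 17.333; 17.333^1.527 ≈ 77.88 hPa.
P_c = 1013 − 77.88 = 935.12 ≈ 935 hPa.

935 hPa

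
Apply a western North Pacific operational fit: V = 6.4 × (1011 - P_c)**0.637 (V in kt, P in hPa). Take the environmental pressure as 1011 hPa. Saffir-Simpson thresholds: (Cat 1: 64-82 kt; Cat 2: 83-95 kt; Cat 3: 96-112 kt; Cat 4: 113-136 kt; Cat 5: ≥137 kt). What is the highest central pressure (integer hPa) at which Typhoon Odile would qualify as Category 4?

920 hPa

Category 4 begins at V = 113 kt.
Required ΔP = (113/6.4)^(1/0.637) = 17.656^1.570 ≈ 90.67 hPa.
P_c ≤ 1011 − 90.67 = 920.33, so the highest integer P_c is 920 hPa.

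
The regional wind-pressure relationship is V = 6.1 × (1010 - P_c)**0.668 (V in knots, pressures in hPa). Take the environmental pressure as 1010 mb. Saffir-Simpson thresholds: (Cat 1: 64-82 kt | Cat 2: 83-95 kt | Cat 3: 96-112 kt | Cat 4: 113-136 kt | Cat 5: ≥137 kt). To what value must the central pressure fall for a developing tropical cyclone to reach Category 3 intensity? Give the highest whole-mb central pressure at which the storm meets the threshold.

Category 3 begins at V = 96 kt.
Required ΔP = (96/6.1)^(1/0.668) = 15.738^1.497 ≈ 61.92 mb.
P_c ≤ 1010 − 61.92 = 948.08, so the highest integer P_c is 948 mb.

948 mb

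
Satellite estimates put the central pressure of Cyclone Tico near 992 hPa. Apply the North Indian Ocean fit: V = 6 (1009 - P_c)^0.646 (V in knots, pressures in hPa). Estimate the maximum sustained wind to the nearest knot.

37 kt

ΔP = 1009 − 992 = 17 hPa.
17^0.646 ≈ 6.235.
V ≈ 6 × 6.235 ≈ 37.4 kt.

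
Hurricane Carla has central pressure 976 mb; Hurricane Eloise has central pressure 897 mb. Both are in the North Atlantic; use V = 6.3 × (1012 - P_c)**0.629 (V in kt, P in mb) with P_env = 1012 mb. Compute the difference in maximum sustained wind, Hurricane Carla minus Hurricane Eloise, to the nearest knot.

-65 kt

Hurricane Carla: ΔP = 36; V ≈ 6.3 × 36^0.629 ≈ 60.01 kt.
Hurricane Eloise: ΔP = 115; V ≈ 6.3 × 115^0.629 ≈ 124.60 kt.
Difference ≈ 60.01 − 124.60 = -64.59 → -65 kt.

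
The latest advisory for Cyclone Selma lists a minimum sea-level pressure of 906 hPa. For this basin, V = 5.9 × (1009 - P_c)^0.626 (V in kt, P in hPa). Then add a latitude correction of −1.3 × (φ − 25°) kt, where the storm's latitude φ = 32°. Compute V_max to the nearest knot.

98 kt

ΔP = 1009 − 906 = 103 hPa.
103^0.626 ≈ 18.199.
V ≈ 5.9 × 18.199 ≈ 107.4 kt.
Latitude correction: −1.3 × (32 − 25) = -9.1 kt.
Corrected V ≈ 98.3 kt → 98 kt.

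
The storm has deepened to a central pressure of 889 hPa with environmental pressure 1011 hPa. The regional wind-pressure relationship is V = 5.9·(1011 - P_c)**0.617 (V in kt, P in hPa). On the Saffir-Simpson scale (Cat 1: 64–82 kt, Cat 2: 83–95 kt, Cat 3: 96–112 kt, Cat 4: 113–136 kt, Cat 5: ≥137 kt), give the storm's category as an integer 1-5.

ΔP = 1011 − 889 = 122 hPa.
V ≈ 5.9 × 122^0.617 = 5.9 × 19.38 ≈ 114 kt.
114 kt falls in the Category 4 band.

4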